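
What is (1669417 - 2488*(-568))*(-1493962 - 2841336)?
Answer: -13363993950098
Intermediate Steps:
(1669417 - 2488*(-568))*(-1493962 - 2841336) = (1669417 + 1413184)*(-4335298) = 3082601*(-4335298) = -13363993950098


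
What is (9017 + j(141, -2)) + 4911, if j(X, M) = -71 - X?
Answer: 13716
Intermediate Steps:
(9017 + j(141, -2)) + 4911 = (9017 + (-71 - 1*141)) + 4911 = (9017 + (-71 - 141)) + 4911 = (9017 - 212) + 4911 = 8805 + 4911 = 13716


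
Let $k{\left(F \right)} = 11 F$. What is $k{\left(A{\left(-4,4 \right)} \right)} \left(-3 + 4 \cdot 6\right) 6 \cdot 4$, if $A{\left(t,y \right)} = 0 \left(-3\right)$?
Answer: $0$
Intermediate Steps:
$A{\left(t,y \right)} = 0$
$k{\left(A{\left(-4,4 \right)} \right)} \left(-3 + 4 \cdot 6\right) 6 \cdot 4 = 11 \cdot 0 \left(-3 + 4 \cdot 6\right) 6 \cdot 4 = 0 \left(-3 + 24\right) 6 \cdot 4 = 0 \cdot 21 \cdot 6 \cdot 4 = 0 \cdot 126 \cdot 4 = 0 \cdot 504 = 0$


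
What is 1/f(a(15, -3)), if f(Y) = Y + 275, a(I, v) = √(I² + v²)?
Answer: 275/75391 - 3*√26/75391 ≈ 0.0034447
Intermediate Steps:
f(Y) = 275 + Y
1/f(a(15, -3)) = 1/(275 + √(15² + (-3)²)) = 1/(275 + √(225 + 9)) = 1/(275 + √234) = 1/(275 + 3*√26)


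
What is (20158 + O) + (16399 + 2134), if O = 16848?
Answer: 55539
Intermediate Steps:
(20158 + O) + (16399 + 2134) = (20158 + 16848) + (16399 + 2134) = 37006 + 18533 = 55539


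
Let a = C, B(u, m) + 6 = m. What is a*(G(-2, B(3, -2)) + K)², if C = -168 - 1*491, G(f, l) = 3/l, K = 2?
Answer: -111371/64 ≈ -1740.2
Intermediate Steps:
B(u, m) = -6 + m
C = -659 (C = -168 - 491 = -659)
a = -659
a*(G(-2, B(3, -2)) + K)² = -659*(3/(-6 - 2) + 2)² = -659*(3/(-8) + 2)² = -659*(3*(-⅛) + 2)² = -659*(-3/8 + 2)² = -659*(13/8)² = -659*169/64 = -111371/64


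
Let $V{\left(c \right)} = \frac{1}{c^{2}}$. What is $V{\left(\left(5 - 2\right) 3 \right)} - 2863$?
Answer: $- \frac{231902}{81} \approx -2863.0$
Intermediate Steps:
$V{\left(c \right)} = \frac{1}{c^{2}}$
$V{\left(\left(5 - 2\right) 3 \right)} - 2863 = \frac{1}{9 \left(5 - 2\right)^{2}} - 2863 = \frac{1}{81} - 2863 = - \frac{231902}{81}$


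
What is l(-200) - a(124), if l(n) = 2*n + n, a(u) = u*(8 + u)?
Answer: -16968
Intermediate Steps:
l(n) = 3*n
l(-200) - a(124) = 3*(-200) - 124*(8 + 124) = -600 - 124*132 = -600 - 1*16368 = -600 - 16368 = -16968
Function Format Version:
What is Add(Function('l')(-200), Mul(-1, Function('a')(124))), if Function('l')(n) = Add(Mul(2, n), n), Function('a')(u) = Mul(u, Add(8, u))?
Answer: -16968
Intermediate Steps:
Function('l')(n) = Mul(3, n)
Add(Function('l')(-200), Mul(-1, Function('a')(124))) = Add(Mul(3, -200), Mul(-1, Mul(124, Add(8, 124)))) = Add(-600, Mul(-1, Mul(124, 132))) = Add(-600, Mul(-1, 16368)) = Add(-600, -16368) = -16968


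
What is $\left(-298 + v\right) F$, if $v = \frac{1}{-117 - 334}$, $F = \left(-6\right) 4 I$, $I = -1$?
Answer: $- \frac{3225576}{451} \approx -7152.1$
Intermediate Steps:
$F = 24$ ($F = \left(-6\right) 4 \left(-1\right) = \left(-24\right) \left(-1\right) = 24$)
$v = - \frac{1}{451}$ ($v = \frac{1}{-451} = - \frac{1}{451} \approx -0.0022173$)
$\left(-298 + v\right) F = \left(-298 - \frac{1}{451}\right) 24 = \left(- \frac{134399}{451}\right) 24 = - \frac{3225576}{451}$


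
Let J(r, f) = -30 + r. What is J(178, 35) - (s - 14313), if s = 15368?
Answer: -907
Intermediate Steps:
J(178, 35) - (s - 14313) = (-30 + 178) - (15368 - 14313) = 148 - 1*1055 = 148 - 1055 = -907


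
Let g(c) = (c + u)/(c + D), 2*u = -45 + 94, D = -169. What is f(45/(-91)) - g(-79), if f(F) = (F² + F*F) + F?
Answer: -924949/4107376 ≈ -0.22519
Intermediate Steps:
u = 49/2 (u = (-45 + 94)/2 = (½)*49 = 49/2 ≈ 24.500)
g(c) = (49/2 + c)/(-169 + c) (g(c) = (c + 49/2)/(c - 169) = (49/2 + c)/(-169 + c))
f(F) = F + 2*F² (f(F) = (F² + F²) + F = 2*F² + F = F + 2*F²)
f(45/(-91)) - g(-79) = (45/(-91))*(1 + 2*(45/(-91))) - (49/2 - 79)/(-169 - 79) = (45*(-1/91))*(1 + 2*(45*(-1/91))) - (-109)/((-248)*2) = -45*(1 + 2*(-45/91))/91 - (-1)*(-109)/(248*2) = -45*(1 - 90/91)/91 - 1*109/496 = -45/91*1/91 - 109/496 = -45/8281 - 109/496 = -924949/4107376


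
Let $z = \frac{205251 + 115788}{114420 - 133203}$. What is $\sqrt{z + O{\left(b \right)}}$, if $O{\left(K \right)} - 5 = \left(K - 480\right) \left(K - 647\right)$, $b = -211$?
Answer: $\frac{5 \sqrt{103290734802}}{2087} \approx 769.98$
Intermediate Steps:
$z = - \frac{35671}{2087}$ ($z = \frac{321039}{-18783} = 321039 \left(- \frac{1}{18783}\right) = - \frac{35671}{2087} \approx -17.092$)
$O{\left(K \right)} = 5 + \left(-647 + K\right) \left(-480 + K\right)$ ($O{\left(K \right)} = 5 + \left(K - 480\right) \left(K - 647\right) = 5 + \left(-480 + K\right) \left(-647 + K\right) = 5 + \left(-647 + K\right) \left(-480 + K\right)$)
$\sqrt{z + O{\left(b \right)}} = \sqrt{- \frac{35671}{2087} + \left(310565 + \left(-211\right)^{2} - -237797\right)} = \sqrt{- \frac{35671}{2087} + \left(310565 + 44521 + 237797\right)} = \sqrt{- \frac{35671}{2087} + 592883} = \sqrt{\frac{1237311150}{2087}} = \frac{5 \sqrt{103290734802}}{2087}$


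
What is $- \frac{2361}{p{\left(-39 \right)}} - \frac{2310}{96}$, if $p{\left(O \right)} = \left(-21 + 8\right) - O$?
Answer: $- \frac{23893}{208} \approx -114.87$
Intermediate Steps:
$p{\left(O \right)} = -13 - O$
$- \frac{2361}{p{\left(-39 \right)}} - \frac{2310}{96} = - \frac{2361}{-13 - -39} - \frac{2310}{96} = - \frac{2361}{-13 + 39} - \frac{385}{16} = - \frac{2361}{26} - \frac{385}{16} = - \frac{23893}{208}$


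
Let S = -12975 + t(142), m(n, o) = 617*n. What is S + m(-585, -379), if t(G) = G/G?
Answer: -373919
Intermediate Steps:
t(G) = 1
S = -12974 (S = -12975 + 1 = -12974)
S + m(-585, -379) = -12974 + 617*(-585) = -12974 - 360945 = -373919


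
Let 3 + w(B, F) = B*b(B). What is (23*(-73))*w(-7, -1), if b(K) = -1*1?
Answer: -6716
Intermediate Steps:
b(K) = -1
w(B, F) = -3 - B (w(B, F) = -3 + B*(-1) = -3 - B)
(23*(-73))*w(-7, -1) = (23*(-73))*(-3 - 1*(-7)) = -1679*(-3 + 7) = -1679*4 = -6716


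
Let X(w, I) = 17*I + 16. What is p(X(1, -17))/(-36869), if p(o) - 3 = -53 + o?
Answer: 323/36869 ≈ 0.0087608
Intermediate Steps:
X(w, I) = 16 + 17*I
p(o) = -50 + o (p(o) = 3 + (-53 + o) = -50 + o)
p(X(1, -17))/(-36869) = (-50 + (16 + 17*(-17)))/(-36869) = (-50 + (16 - 289))*(-1/36869) = (-50 - 273)*(-1/36869) = -323*(-1/36869) = 323/36869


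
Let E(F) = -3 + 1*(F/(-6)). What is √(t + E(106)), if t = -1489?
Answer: I*√13587/3 ≈ 38.854*I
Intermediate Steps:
E(F) = -3 - F/6 (E(F) = -3 + 1*(F*(-⅙)) = -3 + 1*(-F/6) = -3 - F/6)
√(t + E(106)) = √(-1489 + (-3 - ⅙*106)) = √(-1489 + (-3 - 53/3)) = √(-1489 - 62/3) = √(-4529/3) = I*√13587/3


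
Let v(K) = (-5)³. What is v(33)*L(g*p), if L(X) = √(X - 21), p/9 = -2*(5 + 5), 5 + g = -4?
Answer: -125*√1599 ≈ -4998.4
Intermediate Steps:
g = -9 (g = -5 - 4 = -9)
p = -180 (p = 9*(-2*(5 + 5)) = 9*(-2*10) = 9*(-20) = -180)
v(K) = -125
L(X) = √(-21 + X)
v(33)*L(g*p) = -125*√(-21 - 9*(-180)) = -125*√(-21 + 1620) = -125*√1599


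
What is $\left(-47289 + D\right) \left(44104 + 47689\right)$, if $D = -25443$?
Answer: $-6676288476$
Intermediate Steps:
$\left(-47289 + D\right) \left(44104 + 47689\right) = \left(-47289 - 25443\right) \left(44104 + 47689\right) = \left(-72732\right) 91793 = -6676288476$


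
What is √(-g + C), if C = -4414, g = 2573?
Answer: I*√6987 ≈ 83.588*I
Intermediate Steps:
√(-g + C) = √(-1*2573 - 4414) = √(-2573 - 4414) = √(-6987) = I*√6987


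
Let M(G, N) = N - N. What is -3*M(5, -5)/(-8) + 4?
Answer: 4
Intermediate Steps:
M(G, N) = 0
-3*M(5, -5)/(-8) + 4 = -0/(-8) + 4 = -0*(-1)/8 + 4 = -3*0 + 4 = 0 + 4 = 4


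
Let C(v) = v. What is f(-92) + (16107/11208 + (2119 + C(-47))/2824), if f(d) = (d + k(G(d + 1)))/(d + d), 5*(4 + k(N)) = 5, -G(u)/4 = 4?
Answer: 20376777/7583146 ≈ 2.6871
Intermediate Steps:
G(u) = -16 (G(u) = -4*4 = -16)
k(N) = -3 (k(N) = -4 + (⅕)*5 = -4 + 1 = -3)
f(d) = (-3 + d)/(2*d) (f(d) = (d - 3)/(d + d) = (-3 + d)/((2*d)) = (-3 + d)*(1/(2*d)) = (-3 + d)/(2*d))
f(-92) + (16107/11208 + (2119 + C(-47))/2824) = (½)*(-3 - 92)/(-92) + (16107/11208 + (2119 - 47)/2824) = (½)*(-1/92)*(-95) + (16107*(1/11208) + 2072*(1/2824)) = 95/184 + (5369/3736 + 259/353) = 95/184 + 2862881/1318808 = 20376777/7583146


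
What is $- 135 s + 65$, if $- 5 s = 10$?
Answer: $335$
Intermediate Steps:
$s = -2$ ($s = \left(- \frac{1}{5}\right) 10 = -2$)
$- 135 s + 65 = \left(-135\right) \left(-2\right) + 65 = 270 + 65 = 335$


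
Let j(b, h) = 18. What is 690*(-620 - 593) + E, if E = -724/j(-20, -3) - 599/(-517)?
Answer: -3894603173/4653 ≈ -8.3701e+5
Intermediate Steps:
E = -181763/4653 (E = -724/18 - 599/(-517) = -724*1/18 - 599*(-1/517) = -362/9 + 599/517 = -181763/4653 ≈ -39.064)
690*(-620 - 593) + E = 690*(-620 - 593) - 181763/4653 = 690*(-1213) - 181763/4653 = -836970 - 181763/4653 = -3894603173/4653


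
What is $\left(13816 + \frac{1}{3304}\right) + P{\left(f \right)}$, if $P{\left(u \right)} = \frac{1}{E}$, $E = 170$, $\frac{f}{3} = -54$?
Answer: $\frac{3880087177}{280840} \approx 13816.0$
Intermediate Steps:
$f = -162$ ($f = 3 \left(-54\right) = -162$)
$P{\left(u \right)} = \frac{1}{170}$
$\left(13816 + \frac{1}{3304}\right) + P{\left(f \right)} = \left(13816 + \frac{1}{3304}\right) + \frac{1}{170} = \frac{45648065}{3304} + \frac{1}{170} = \frac{3880087177}{280840}$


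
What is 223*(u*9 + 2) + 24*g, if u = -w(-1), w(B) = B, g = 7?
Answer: 2621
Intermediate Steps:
u = 1 (u = -1*(-1) = 1)
223*(u*9 + 2) + 24*g = 223*(1*9 + 2) + 24*7 = 223*(9 + 2) + 168 = 223*11 + 168 = 2453 + 168 = 2621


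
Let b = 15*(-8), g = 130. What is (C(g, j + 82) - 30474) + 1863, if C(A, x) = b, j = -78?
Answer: -28731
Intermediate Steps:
b = -120
C(A, x) = -120
(C(g, j + 82) - 30474) + 1863 = (-120 - 30474) + 1863 = -30594 + 1863 = -28731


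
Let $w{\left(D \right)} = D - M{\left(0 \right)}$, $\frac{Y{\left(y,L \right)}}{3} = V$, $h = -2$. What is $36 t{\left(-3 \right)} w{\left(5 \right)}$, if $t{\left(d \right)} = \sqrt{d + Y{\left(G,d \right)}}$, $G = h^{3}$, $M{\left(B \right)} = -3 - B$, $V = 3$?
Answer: $288 \sqrt{6} \approx 705.45$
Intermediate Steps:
$G = -8$ ($G = \left(-2\right)^{3} = -8$)
$Y{\left(y,L \right)} = 9$ ($Y{\left(y,L \right)} = 3 \cdot 3 = 9$)
$t{\left(d \right)} = \sqrt{9 + d}$ ($t{\left(d \right)} = \sqrt{d + 9} = \sqrt{9 + d}$)
$w{\left(D \right)} = 3 + D$ ($w{\left(D \right)} = D - \left(-3 - 0\right) = D - \left(-3 + 0\right) = D - -3 = D + 3 = 3 + D$)
$36 t{\left(-3 \right)} w{\left(5 \right)} = 36 \sqrt{9 - 3} \left(3 + 5\right) = 36 \sqrt{6} \cdot 8 = 288 \sqrt{6}$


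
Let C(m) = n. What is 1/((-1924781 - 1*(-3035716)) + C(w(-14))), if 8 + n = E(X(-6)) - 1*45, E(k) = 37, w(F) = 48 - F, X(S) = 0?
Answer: 1/1110919 ≈ 9.0016e-7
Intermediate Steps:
n = -16 (n = -8 + (37 - 1*45) = -8 + (37 - 45) = -8 - 8 = -16)
C(m) = -16
1/((-1924781 - 1*(-3035716)) + C(w(-14))) = 1/((-1924781 - 1*(-3035716)) - 16) = 1/((-1924781 + 3035716) - 16) = 1/(1110935 - 16) = 1/1110919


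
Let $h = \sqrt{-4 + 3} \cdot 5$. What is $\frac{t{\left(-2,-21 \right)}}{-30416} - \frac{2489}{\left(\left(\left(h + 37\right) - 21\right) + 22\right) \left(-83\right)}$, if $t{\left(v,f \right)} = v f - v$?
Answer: $\frac{717860331}{927132908} - \frac{12445 i}{121927} \approx 0.77428 - 0.10207 i$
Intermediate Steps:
$t{\left(v,f \right)} = - v + f v$ ($t{\left(v,f \right)} = f v - v = - v + f v$)
$h = 5 i$ ($h = \sqrt{-1} \cdot 5 = i 5 = 5 i \approx 5.0 i$)
$\frac{t{\left(-2,-21 \right)}}{-30416} - \frac{2489}{\left(\left(\left(h + 37\right) - 21\right) + 22\right) \left(-83\right)} = \frac{\left(-2\right) \left(-1 - 21\right)}{-30416} - \frac{2489}{\left(\left(\left(5 i + 37\right) - 21\right) + 22\right) \left(-83\right)} = \left(-2\right) \left(-22\right) \left(- \frac{1}{30416}\right) - \frac{2489}{\left(\left(\left(37 + 5 i\right) - 21\right) + 22\right) \left(-83\right)} = 44 \left(- \frac{1}{30416}\right) - \frac{2489}{\left(\left(16 + 5 i\right) + 22\right) \left(-83\right)} = - \frac{11}{7604} - \frac{2489}{\left(38 + 5 i\right) \left(-83\right)} = - \frac{11}{7604} - \frac{2489}{-3154 - 415 i} = - \frac{11}{7604} - 2489 \frac{-3154 + 415 i}{10119941} = - \frac{11}{7604} - \frac{2489 \left(-3154 + 415 i\right)}{10119941}$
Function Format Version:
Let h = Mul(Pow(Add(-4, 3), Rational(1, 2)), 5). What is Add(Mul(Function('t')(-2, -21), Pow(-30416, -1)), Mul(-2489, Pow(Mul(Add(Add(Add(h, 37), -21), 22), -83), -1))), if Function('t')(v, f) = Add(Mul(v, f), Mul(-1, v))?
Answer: Add(Rational(717860331, 927132908), Mul(Rational(-12445, 121927), I)) ≈ Add(0.77428, Mul(-0.10207, I))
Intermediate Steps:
Function('t')(v, f) = Add(Mul(-1, v), Mul(f, v)) (Function('t')(v, f) = Add(Mul(f, v), Mul(-1, v)) = Add(Mul(-1, v), Mul(f, v)))
h = Mul(5, I) (h = Mul(Pow(-1, Rational(1, 2)), 5) = Mul(I, 5) = Mul(5, I) ≈ Mul(5.0000, I))
Add(Mul(Function('t')(-2, -21), Pow(-30416, -1)), Mul(-2489, Pow(Mul(Add(Add(Add(h, 37), -21), 22), -83), -1))) = Add(Mul(Mul(-2, Add(-1, -21)), Pow(-30416, -1)), Mul(-2489, Pow(Mul(Add(Add(Add(Mul(5, I), 37), -21), 22), -83), -1))) = Add(Mul(Mul(-2, -22), Rational(-1, 30416)), Mul(-2489, Pow(Mul(Add(Add(Add(37, Mul(5, I)), -21), 22), -83), -1))) = Add(Mul(44, Rational(-1, 30416)), Mul(-2489, Pow(Mul(Add(Add(16, Mul(5, I)), 22), -83), -1))) = Add(Rational(-11, 7604), Mul(-2489, Pow(Mul(Add(38, Mul(5, I)), -83), -1))) = Add(Rational(-11, 7604), Mul(-2489, Pow(Add(-3154, Mul(-415, I)), -1))) = Add(Rational(-11, 7604), Mul(-2489, Mul(Rational(1, 10119941), Add(-3154, Mul(415, I))))) = Add(Rational(-11, 7604), Mul(Rational(-2489, 10119941), Add(-3154, Mul(415, I))))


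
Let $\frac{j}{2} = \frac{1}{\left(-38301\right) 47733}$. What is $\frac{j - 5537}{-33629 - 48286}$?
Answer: $\frac{10122863181923}{149758775067195} \approx 0.067594$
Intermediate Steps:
$j = - \frac{2}{1828221633}$ ($j = 2 \frac{1}{\left(-38301\right) 47733} = 2 \left(\left(- \frac{1}{38301}\right) \frac{1}{47733}\right) = 2 \left(- \frac{1}{1828221633}\right) = - \frac{2}{1828221633} \approx -1.094 \cdot 10^{-9}$)
$\frac{j - 5537}{-33629 - 48286} = \frac{- \frac{2}{1828221633} - 5537}{-33629 - 48286} = - \frac{10122863181923}{1828221633 \left(-81915\right)} = \left(- \frac{10122863181923}{1828221633}\right) \left(- \frac{1}{81915}\right) = \frac{10122863181923}{149758775067195}$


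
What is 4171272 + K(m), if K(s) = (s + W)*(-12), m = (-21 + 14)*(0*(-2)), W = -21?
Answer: 4171524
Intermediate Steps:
m = 0 (m = -7*0 = 0)
K(s) = 252 - 12*s (K(s) = (s - 21)*(-12) = (-21 + s)*(-12) = 252 - 12*s)
4171272 + K(m) = 4171272 + (252 - 12*0) = 4171272 + (252 + 0) = 4171272 + 252 = 4171524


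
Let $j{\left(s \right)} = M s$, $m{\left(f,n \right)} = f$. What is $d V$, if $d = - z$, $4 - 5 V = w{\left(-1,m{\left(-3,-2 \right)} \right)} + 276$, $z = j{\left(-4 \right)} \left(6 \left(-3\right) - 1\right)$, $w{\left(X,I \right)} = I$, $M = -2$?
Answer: $- \frac{40888}{5} \approx -8177.6$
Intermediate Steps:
$j{\left(s \right)} = - 2 s$
$z = -152$ ($z = \left(-2\right) \left(-4\right) \left(6 \left(-3\right) - 1\right) = 8 \left(-18 - 1\right) = 8 \left(-19\right) = -152$)
$V = - \frac{269}{5}$ ($V = \frac{4}{5} - \frac{-3 + 276}{5} = \frac{4}{5} - \frac{273}{5} = - \frac{269}{5} \approx -53.8$)
$d = 152$ ($d = \left(-1\right) \left(-152\right) = 152$)
$d V = 152 \left(- \frac{269}{5}\right) = - \frac{40888}{5}$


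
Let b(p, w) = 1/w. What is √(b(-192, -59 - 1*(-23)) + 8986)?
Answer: √323495/6 ≈ 94.794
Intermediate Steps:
√(b(-192, -59 - 1*(-23)) + 8986) = √(1/(-59 - 1*(-23)) + 8986) = √(1/(-59 + 23) + 8986) = √(1/(-36) + 8986) = √(-1/36 + 8986) = √(323495/36) = √323495/6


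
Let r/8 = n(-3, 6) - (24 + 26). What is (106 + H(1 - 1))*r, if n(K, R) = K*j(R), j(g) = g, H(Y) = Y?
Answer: -57664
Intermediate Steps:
n(K, R) = K*R
r = -544 (r = 8*(-3*6 - (24 + 26)) = 8*(-18 - 1*50) = 8*(-18 - 50) = 8*(-68) = -544)
(106 + H(1 - 1))*r = (106 + (1 - 1))*(-544) = (106 + 0)*(-544) = 106*(-544) = -57664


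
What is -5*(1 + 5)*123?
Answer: -3690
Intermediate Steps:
-5*(1 + 5)*123 = -5*6*123 = -30*123 = -3690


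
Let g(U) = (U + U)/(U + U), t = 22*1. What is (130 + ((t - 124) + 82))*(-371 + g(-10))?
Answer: -40700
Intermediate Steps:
t = 22
g(U) = 1 (g(U) = (2*U)/((2*U)) = (2*U)*(1/(2*U)) = 1)
(130 + ((t - 124) + 82))*(-371 + g(-10)) = (130 + ((22 - 124) + 82))*(-371 + 1) = (130 + (-102 + 82))*(-370) = (130 - 20)*(-370) = 110*(-370) = -40700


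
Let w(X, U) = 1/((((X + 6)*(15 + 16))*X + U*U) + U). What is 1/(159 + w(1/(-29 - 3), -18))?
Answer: 307423/48881281 ≈ 0.0062892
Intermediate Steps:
w(X, U) = 1/(U + U² + X*(186 + 31*X)) (w(X, U) = 1/((((6 + X)*31)*X + U²) + U) = 1/(((186 + 31*X)*X + U²) + U) = 1/((X*(186 + 31*X) + U²) + U) = 1/((U² + X*(186 + 31*X)) + U) = 1/(U + U² + X*(186 + 31*X)))
1/(159 + w(1/(-29 - 3), -18)) = 1/(159 + 1/(-18 + (-18)² + 31*(1/(-29 - 3))² + 186/(-29 - 3))) = 1/(159 + 1/(-18 + 324 + 31*(1/(-32))² + 186/(-32))) = 1/(159 + 1/(-18 + 324 + 31*(-1/32)² + 186*(-1/32))) = 1/(159 + 1/(-18 + 324 + 31*(1/1024) - 93/16)) = 1/(159 + 1/(-18 + 324 + 31/1024 - 93/16)) = 1/(159 + 1/(307423/1024)) = 1/(159 + 1024/307423) = 1/(48881281/307423) = 307423/48881281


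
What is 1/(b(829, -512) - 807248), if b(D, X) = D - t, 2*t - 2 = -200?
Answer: -1/806320 ≈ -1.2402e-6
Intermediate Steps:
t = -99 (t = 1 + (½)*(-200) = 1 - 100 = -99)
b(D, X) = 99 + D (b(D, X) = D - 1*(-99) = D + 99 = 99 + D)
1/(b(829, -512) - 807248) = 1/((99 + 829) - 807248) = 1/(928 - 807248) = 1/(-806320) = -1/806320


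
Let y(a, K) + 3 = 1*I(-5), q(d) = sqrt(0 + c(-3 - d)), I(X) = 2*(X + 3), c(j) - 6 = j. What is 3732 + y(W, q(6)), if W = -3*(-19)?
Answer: 3725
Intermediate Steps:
c(j) = 6 + j
I(X) = 6 + 2*X (I(X) = 2*(3 + X) = 6 + 2*X)
W = 57
q(d) = sqrt(3 - d) (q(d) = sqrt(0 + (6 + (-3 - d))) = sqrt(0 + (3 - d)) = sqrt(3 - d))
y(a, K) = -7 (y(a, K) = -3 + 1*(6 + 2*(-5)) = -3 + 1*(6 - 10) = -3 + 1*(-4) = -3 - 4 = -7)
3732 + y(W, q(6)) = 3732 - 7 = 3725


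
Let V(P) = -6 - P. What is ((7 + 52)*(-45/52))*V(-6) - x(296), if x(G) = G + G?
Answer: -592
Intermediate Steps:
x(G) = 2*G
((7 + 52)*(-45/52))*V(-6) - x(296) = ((7 + 52)*(-45/52))*(-6 - 1*(-6)) - 2*296 = (59*(-45*1/52))*(-6 + 6) - 1*592 = (59*(-45/52))*0 - 592 = -2655/52*0 - 592 = 0 - 592 = -592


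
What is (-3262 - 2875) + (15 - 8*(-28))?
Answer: -5898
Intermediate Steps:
(-3262 - 2875) + (15 - 8*(-28)) = -6137 + (15 + 224) = -6137 + 239 = -5898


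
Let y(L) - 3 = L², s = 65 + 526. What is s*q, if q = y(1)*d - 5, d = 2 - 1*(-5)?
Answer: 13593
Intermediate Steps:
d = 7 (d = 2 + 5 = 7)
s = 591
y(L) = 3 + L²
q = 23 (q = (3 + 1²)*7 - 5 = (3 + 1)*7 - 5 = 4*7 - 5 = 28 - 5 = 23)
s*q = 591*23 = 13593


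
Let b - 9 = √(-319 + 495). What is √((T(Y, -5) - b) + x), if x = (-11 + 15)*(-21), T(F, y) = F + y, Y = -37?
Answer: √(-135 - 4*√11) ≈ 12.176*I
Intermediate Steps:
b = 9 + 4*√11 (b = 9 + √(-319 + 495) = 9 + √176 = 9 + 4*√11 ≈ 22.267)
x = -84 (x = 4*(-21) = -84)
√((T(Y, -5) - b) + x) = √(((-37 - 5) - (9 + 4*√11)) - 84) = √((-42 + (-9 - 4*√11)) - 84) = √((-51 - 4*√11) - 84) = √(-135 - 4*√11)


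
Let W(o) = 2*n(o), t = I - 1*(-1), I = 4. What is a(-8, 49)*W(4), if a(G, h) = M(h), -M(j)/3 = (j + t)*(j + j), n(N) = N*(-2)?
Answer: 254016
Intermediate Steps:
n(N) = -2*N
t = 5 (t = 4 - 1*(-1) = 4 + 1 = 5)
W(o) = -4*o (W(o) = 2*(-2*o) = -4*o)
M(j) = -6*j*(5 + j) (M(j) = -3*(j + 5)*(j + j) = -3*(5 + j)*2*j = -6*j*(5 + j))
a(G, h) = -6*h*(5 + h)
a(-8, 49)*W(4) = (-6*49*(5 + 49))*(-4*4) = -6*49*54*(-16) = -15876*(-16) = 254016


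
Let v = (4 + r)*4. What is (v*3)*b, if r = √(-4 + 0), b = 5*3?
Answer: 720 + 360*I ≈ 720.0 + 360.0*I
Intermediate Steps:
b = 15
r = 2*I (r = √(-4) = 2*I ≈ 2.0*I)
v = 16 + 8*I (v = (4 + 2*I)*4 = 16 + 8*I ≈ 16.0 + 8.0*I)
(v*3)*b = ((16 + 8*I)*3)*15 = (48 + 24*I)*15 = 720 + 360*I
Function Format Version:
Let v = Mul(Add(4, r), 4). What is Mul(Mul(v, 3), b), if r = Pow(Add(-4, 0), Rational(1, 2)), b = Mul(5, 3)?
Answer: Add(720, Mul(360, I)) ≈ Add(720.00, Mul(360.00, I))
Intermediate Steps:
b = 15
r = Mul(2, I) (r = Pow(-4, Rational(1, 2)) = Mul(2, I) ≈ Mul(2.0000, I))
v = Add(16, Mul(8, I)) (v = Mul(Add(4, Mul(2, I)), 4) = Add(16, Mul(8, I)) ≈ Add(16.000, Mul(8.0000, I)))
Mul(Mul(v, 3), b) = Mul(Mul(Add(16, Mul(8, I)), 3), 15) = Mul(Add(48, Mul(24, I)), 15) = Add(720, Mul(360, I))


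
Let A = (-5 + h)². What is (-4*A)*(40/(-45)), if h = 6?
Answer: 32/9 ≈ 3.5556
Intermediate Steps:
A = 1 (A = (-5 + 6)² = 1² = 1)
(-4*A)*(40/(-45)) = (-4*1)*(40/(-45)) = -160*(-1)/45 = -4*(-8/9) = 32/9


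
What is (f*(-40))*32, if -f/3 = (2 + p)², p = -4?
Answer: 15360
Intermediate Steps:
f = -12 (f = -3*(2 - 4)² = -3*(-2)² = -3*4 = -12)
(f*(-40))*32 = -12*(-40)*32 = 480*32 = 15360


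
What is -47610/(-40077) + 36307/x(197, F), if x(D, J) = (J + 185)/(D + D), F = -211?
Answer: -31849920217/57889 ≈ -5.5019e+5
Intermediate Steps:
x(D, J) = (185 + J)/(2*D) (x(D, J) = (185 + J)/((2*D)) = (185 + J)*(1/(2*D)) = (185 + J)/(2*D))
-47610/(-40077) + 36307/x(197, F) = -47610/(-40077) + 36307/(((½)*(185 - 211)/197)) = -47610*(-1/40077) + 36307/(((½)*(1/197)*(-26))) = 5290/4453 + 36307/(-13/197) = 5290/4453 + 36307*(-197/13) = 5290/4453 - 7152479/13 = -31849920217/57889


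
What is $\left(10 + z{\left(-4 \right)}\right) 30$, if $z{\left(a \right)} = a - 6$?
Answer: $0$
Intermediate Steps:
$z{\left(a \right)} = -6 + a$ ($z{\left(a \right)} = a - 6 = -6 + a$)
$\left(10 + z{\left(-4 \right)}\right) 30 = \left(10 - 10\right) 30 = 0 \cdot 30 = 0$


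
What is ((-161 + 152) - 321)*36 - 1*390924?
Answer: -402804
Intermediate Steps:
((-161 + 152) - 321)*36 - 1*390924 = (-9 - 321)*36 - 390924 = -330*36 - 390924 = -11880 - 390924 = -402804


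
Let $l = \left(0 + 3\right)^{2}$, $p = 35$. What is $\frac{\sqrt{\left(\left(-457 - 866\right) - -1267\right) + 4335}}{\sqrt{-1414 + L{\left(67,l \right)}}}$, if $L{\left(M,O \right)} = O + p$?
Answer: $- \frac{i \sqrt{5862230}}{1370} \approx - 1.7673 i$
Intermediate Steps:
$l = 9$ ($l = 3^{2} = 9$)
$L{\left(M,O \right)} = 35 + O$ ($L{\left(M,O \right)} = O + 35 = 35 + O$)
$\frac{\sqrt{\left(\left(-457 - 866\right) - -1267\right) + 4335}}{\sqrt{-1414 + L{\left(67,l \right)}}} = \frac{\sqrt{\left(\left(-457 - 866\right) - -1267\right) + 4335}}{\sqrt{-1414 + \left(35 + 9\right)}} = \frac{\sqrt{\left(\left(-457 - 866\right) + 1267\right) + 4335}}{\sqrt{-1414 + 44}} = \frac{\sqrt{\left(-1323 + 1267\right) + 4335}}{\sqrt{-1370}} = \frac{\sqrt{-56 + 4335}}{i \sqrt{1370}} = \sqrt{4279} \left(- \frac{i \sqrt{1370}}{1370}\right) = - \frac{i \sqrt{5862230}}{1370}$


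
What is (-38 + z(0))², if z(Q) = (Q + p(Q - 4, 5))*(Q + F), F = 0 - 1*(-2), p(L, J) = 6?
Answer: 676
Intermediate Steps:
F = 2 (F = 0 + 2 = 2)
z(Q) = (2 + Q)*(6 + Q) (z(Q) = (Q + 6)*(Q + 2) = (6 + Q)*(2 + Q) = (2 + Q)*(6 + Q))
(-38 + z(0))² = (-38 + (12 + 0² + 8*0))² = (-38 + (12 + 0 + 0))² = (-38 + 12)² = (-26)² = 676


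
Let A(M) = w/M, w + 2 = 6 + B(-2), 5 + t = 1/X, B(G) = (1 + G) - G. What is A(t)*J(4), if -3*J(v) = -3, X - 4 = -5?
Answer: -⅚ ≈ -0.83333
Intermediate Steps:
X = -1 (X = 4 - 5 = -1)
J(v) = 1 (J(v) = -⅓*(-3) = 1)
B(G) = 1
t = -6 (t = -5 + 1/(-1) = -5 - 1 = -6)
w = 5 (w = -2 + (6 + 1) = -2 + 7 = 5)
A(M) = 5/M
A(t)*J(4) = (5/(-6))*1 = (5*(-⅙))*1 = -⅚*1 = -⅚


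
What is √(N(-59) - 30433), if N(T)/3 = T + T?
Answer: I*√30787 ≈ 175.46*I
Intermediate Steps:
N(T) = 6*T (N(T) = 3*(T + T) = 3*(2*T) = 6*T)
√(N(-59) - 30433) = √(6*(-59) - 30433) = √(-354 - 30433) = √(-30787) = I*√30787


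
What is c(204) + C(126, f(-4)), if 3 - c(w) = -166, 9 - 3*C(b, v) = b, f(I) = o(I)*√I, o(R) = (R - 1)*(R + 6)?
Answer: 130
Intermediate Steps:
o(R) = (-1 + R)*(6 + R)
f(I) = √I*(-6 + I² + 5*I) (f(I) = (-6 + I² + 5*I)*√I = √I*(-6 + I² + 5*I))
C(b, v) = 3 - b/3
c(w) = 169 (c(w) = 3 - 1*(-166) = 3 + 166 = 169)
c(204) + C(126, f(-4)) = 169 + (3 - ⅓*126) = 169 + (3 - 42) = 169 - 39 = 130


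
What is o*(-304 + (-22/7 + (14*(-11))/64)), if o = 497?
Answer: -4923069/32 ≈ -1.5385e+5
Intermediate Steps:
o*(-304 + (-22/7 + (14*(-11))/64)) = 497*(-304 + (-22/7 + (14*(-11))/64)) = 497*(-304 + (-22*⅐ - 154*1/64)) = 497*(-304 + (-22/7 - 77/32)) = 497*(-304 - 1243/224) = 497*(-69339/224) = -4923069/32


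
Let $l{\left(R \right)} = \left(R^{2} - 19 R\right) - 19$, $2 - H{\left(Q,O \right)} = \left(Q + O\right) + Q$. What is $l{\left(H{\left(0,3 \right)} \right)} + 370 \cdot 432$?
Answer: $159841$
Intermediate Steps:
$H{\left(Q,O \right)} = 2 - O - 2 Q$ ($H{\left(Q,O \right)} = 2 - \left(\left(Q + O\right) + Q\right) = 2 - \left(\left(O + Q\right) + Q\right) = 2 - \left(O + 2 Q\right) = 2 - O - 2 Q$)
$l{\left(R \right)} = -19 + R^{2} - 19 R$
$l{\left(H{\left(0,3 \right)} \right)} + 370 \cdot 432 = \left(-19 + \left(2 - 3 - 0\right)^{2} - 19 \left(2 - 3 - 0\right)\right) + 370 \cdot 432 = \left(-19 + \left(2 - 3 + 0\right)^{2} - 19 \left(2 - 3 + 0\right)\right) + 159840 = \left(-19 + \left(-1\right)^{2} - -19\right) + 159840 = \left(-19 + 1 + 19\right) + 159840 = 1 + 159840 = 159841$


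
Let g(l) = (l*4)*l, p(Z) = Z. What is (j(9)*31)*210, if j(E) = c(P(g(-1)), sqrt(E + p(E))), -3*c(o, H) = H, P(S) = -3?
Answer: -6510*sqrt(2) ≈ -9206.5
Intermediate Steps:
g(l) = 4*l**2 (g(l) = (4*l)*l = 4*l**2)
c(o, H) = -H/3
j(E) = -sqrt(2)*sqrt(E)/3 (j(E) = -sqrt(E + E)/3 = -sqrt(2)*sqrt(E)/3)
(j(9)*31)*210 = (-sqrt(2)*sqrt(9)/3*31)*210 = (-1/3*sqrt(2)*3*31)*210 = (-sqrt(2)*31)*210 = -31*sqrt(2)*210 = -6510*sqrt(2)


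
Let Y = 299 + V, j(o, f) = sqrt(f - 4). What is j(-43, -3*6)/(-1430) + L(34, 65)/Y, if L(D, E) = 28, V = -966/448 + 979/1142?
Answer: 511616/5439593 - I*sqrt(22)/1430 ≈ 0.094054 - 0.00328*I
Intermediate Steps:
V = -23735/18272 (V = -966*1/448 + 979*(1/1142) = -69/32 + 979/1142 = -23735/18272 ≈ -1.2990)
j(o, f) = sqrt(-4 + f)
Y = 5439593/18272 (Y = 299 - 23735/18272 = 5439593/18272 ≈ 297.70)
j(-43, -3*6)/(-1430) + L(34, 65)/Y = sqrt(-4 - 3*6)/(-1430) + 28/(5439593/18272) = sqrt(-4 - 18)*(-1/1430) + 28*(18272/5439593) = sqrt(-22)*(-1/1430) + 511616/5439593 = (I*sqrt(22))*(-1/1430) + 511616/5439593 = -I*sqrt(22)/1430 + 511616/5439593 = 511616/5439593 - I*sqrt(22)/1430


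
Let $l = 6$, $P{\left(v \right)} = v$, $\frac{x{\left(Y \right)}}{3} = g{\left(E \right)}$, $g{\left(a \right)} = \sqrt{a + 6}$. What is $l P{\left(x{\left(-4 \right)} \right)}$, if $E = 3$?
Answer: $54$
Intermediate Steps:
$g{\left(a \right)} = \sqrt{6 + a}$
$x{\left(Y \right)} = 9$ ($x{\left(Y \right)} = 3 \sqrt{6 + 3} = 3 \sqrt{9} = 3 \cdot 3 = 9$)
$l P{\left(x{\left(-4 \right)} \right)} = 6 \cdot 9 = 54$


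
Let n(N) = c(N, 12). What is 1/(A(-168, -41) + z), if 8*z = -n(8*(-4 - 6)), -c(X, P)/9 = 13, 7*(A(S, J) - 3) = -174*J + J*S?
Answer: 56/113163 ≈ 0.00049486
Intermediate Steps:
A(S, J) = 3 - 174*J/7 + J*S/7 (A(S, J) = 3 + (-174*J + J*S)/7 = 3 + (-174*J/7 + J*S/7) = 3 - 174*J/7 + J*S/7)
c(X, P) = -117 (c(X, P) = -9*13 = -117)
n(N) = -117
z = 117/8 (z = (-1*(-117))/8 = (⅛)*117 = 117/8 ≈ 14.625)
1/(A(-168, -41) + z) = 1/((3 - 174/7*(-41) + (⅐)*(-41)*(-168)) + 117/8) = 1/((3 + 7134/7 + 984) + 117/8) = 1/(14043/7 + 117/8) = 1/(113163/56) = 56/113163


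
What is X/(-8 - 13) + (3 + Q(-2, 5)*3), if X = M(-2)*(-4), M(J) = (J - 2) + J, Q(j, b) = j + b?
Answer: 76/7 ≈ 10.857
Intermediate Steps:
Q(j, b) = b + j
M(J) = -2 + 2*J (M(J) = (-2 + J) + J = -2 + 2*J)
X = 24 (X = (-2 + 2*(-2))*(-4) = (-2 - 4)*(-4) = -6*(-4) = 24)
X/(-8 - 13) + (3 + Q(-2, 5)*3) = 24/(-8 - 13) + (3 + (5 - 2)*3) = 24/(-21) + (3 + 3*3) = 24*(-1/21) + (3 + 9) = -8/7 + 12 = 76/7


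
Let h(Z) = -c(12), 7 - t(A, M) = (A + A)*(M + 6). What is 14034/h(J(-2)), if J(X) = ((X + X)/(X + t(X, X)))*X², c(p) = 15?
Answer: -4678/5 ≈ -935.60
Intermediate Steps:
t(A, M) = 7 - 2*A*(6 + M) (t(A, M) = 7 - (A + A)*(M + 6) = 7 - 2*A*(6 + M))
J(X) = 2*X³/(7 - 11*X - 2*X²) (J(X) = ((X + X)/(X + (7 - 12*X - 2*X*X)))*X² = ((2*X)/(X + (7 - 12*X - 2*X²)))*X² = ((2*X)/(7 - 11*X - 2*X²))*X² = (2*X/(7 - 11*X - 2*X²))*X² = 2*X³/(7 - 11*X - 2*X²))
h(Z) = -15 (h(Z) = -1*15 = -15)
14034/h(J(-2)) = 14034/(-15) = 14034*(-1/15) = -4678/5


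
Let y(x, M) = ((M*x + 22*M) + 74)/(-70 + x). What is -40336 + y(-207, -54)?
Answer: -11183136/277 ≈ -40372.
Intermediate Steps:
y(x, M) = (74 + 22*M + M*x)/(-70 + x) (y(x, M) = ((22*M + M*x) + 74)/(-70 + x) = (74 + 22*M + M*x)/(-70 + x))
-40336 + y(-207, -54) = -40336 + (74 + 22*(-54) - 54*(-207))/(-70 - 207) = -40336 + (74 - 1188 + 11178)/(-277) = -40336 - 1/277*10064 = -40336 - 10064/277 = -11183136/277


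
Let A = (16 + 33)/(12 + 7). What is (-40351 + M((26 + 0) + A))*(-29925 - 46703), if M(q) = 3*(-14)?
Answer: 3095234804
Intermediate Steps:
A = 49/19 ≈ 2.5789
M(q) = -42
(-40351 + M((26 + 0) + A))*(-29925 - 46703) = (-40351 - 42)*(-29925 - 46703) = -40393*(-76628) = 3095234804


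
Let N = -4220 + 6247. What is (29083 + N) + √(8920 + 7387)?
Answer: 31110 + √16307 ≈ 31238.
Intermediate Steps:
N = 2027
(29083 + N) + √(8920 + 7387) = (29083 + 2027) + √(8920 + 7387) = 31110 + √16307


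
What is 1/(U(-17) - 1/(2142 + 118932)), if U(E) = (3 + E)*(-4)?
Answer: 121074/6780143 ≈ 0.017857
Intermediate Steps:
U(E) = -12 - 4*E
1/(U(-17) - 1/(2142 + 118932)) = 1/((-12 - 4*(-17)) - 1/(2142 + 118932)) = 1/((-12 + 68) - 1/121074) = 1/(56 - 1*1/121074) = 1/(56 - 1/121074) = 1/(6780143/121074) = 121074/6780143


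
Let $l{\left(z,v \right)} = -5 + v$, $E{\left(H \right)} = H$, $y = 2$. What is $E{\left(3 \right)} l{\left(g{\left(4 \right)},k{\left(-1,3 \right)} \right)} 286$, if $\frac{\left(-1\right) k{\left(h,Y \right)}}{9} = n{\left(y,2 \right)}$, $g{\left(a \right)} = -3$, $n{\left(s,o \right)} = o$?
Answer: $-19734$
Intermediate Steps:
$k{\left(h,Y \right)} = -18$ ($k{\left(h,Y \right)} = \left(-9\right) 2 = -18$)
$E{\left(3 \right)} l{\left(g{\left(4 \right)},k{\left(-1,3 \right)} \right)} 286 = 3 \left(-5 - 18\right) 286 = 3 \left(-23\right) 286 = \left(-69\right) 286 = -19734$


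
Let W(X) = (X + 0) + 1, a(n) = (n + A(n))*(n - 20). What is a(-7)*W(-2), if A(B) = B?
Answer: -378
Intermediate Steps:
a(n) = 2*n*(-20 + n) (a(n) = (n + n)*(n - 20) = (2*n)*(-20 + n) = 2*n*(-20 + n))
W(X) = 1 + X (W(X) = X + 1 = 1 + X)
a(-7)*W(-2) = (2*(-7)*(-20 - 7))*(1 - 2) = (2*(-7)*(-27))*(-1) = 378*(-1) = -378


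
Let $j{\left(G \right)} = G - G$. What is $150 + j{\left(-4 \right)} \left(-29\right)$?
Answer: $150$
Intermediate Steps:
$j{\left(G \right)} = 0$
$150 + j{\left(-4 \right)} \left(-29\right) = 150 + 0 \left(-29\right) = 150 + 0 = 150$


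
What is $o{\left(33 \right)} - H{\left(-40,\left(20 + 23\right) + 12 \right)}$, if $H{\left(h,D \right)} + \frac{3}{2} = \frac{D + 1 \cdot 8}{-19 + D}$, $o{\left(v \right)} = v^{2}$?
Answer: $\frac{4355}{4} \approx 1088.8$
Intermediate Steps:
$H{\left(h,D \right)} = - \frac{3}{2} + \frac{8 + D}{-19 + D}$ ($H{\left(h,D \right)} = - \frac{3}{2} + \frac{D + 1 \cdot 8}{-19 + D} = - \frac{3}{2} + \frac{D + 8}{-19 + D} = - \frac{3}{2} + \frac{8 + D}{-19 + D}$)
$o{\left(33 \right)} - H{\left(-40,\left(20 + 23\right) + 12 \right)} = 33^{2} - \frac{73 - \left(\left(20 + 23\right) + 12\right)}{2 \left(-19 + \left(\left(20 + 23\right) + 12\right)\right)} = 1089 - \frac{73 - \left(43 + 12\right)}{2 \left(-19 + \left(43 + 12\right)\right)} = 1089 - \frac{73 - 55}{2 \left(-19 + 55\right)} = 1089 - \frac{73 - 55}{2 \cdot 36} = 1089 - \frac{1}{2} \cdot \frac{1}{36} \cdot 18 = 1089 - \frac{1}{4} = \frac{4355}{4}$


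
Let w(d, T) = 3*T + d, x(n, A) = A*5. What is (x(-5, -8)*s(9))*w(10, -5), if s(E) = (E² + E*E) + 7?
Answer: 33800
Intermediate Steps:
x(n, A) = 5*A
s(E) = 7 + 2*E² (s(E) = (E² + E²) + 7 = 2*E² + 7 = 7 + 2*E²)
w(d, T) = d + 3*T
(x(-5, -8)*s(9))*w(10, -5) = ((5*(-8))*(7 + 2*9²))*(10 + 3*(-5)) = (-40*(7 + 2*81))*(10 - 15) = -40*(7 + 162)*(-5) = -40*169*(-5) = -6760*(-5) = 33800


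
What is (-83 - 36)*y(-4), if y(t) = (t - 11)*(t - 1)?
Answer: -8925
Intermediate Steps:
y(t) = (-1 + t)*(-11 + t) (y(t) = (-11 + t)*(-1 + t) = (-1 + t)*(-11 + t))
(-83 - 36)*y(-4) = (-83 - 36)*(11 + (-4)**2 - 12*(-4)) = -119*(11 + 16 + 48) = -119*75 = -8925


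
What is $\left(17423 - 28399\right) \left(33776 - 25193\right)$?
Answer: $-94207008$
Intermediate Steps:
$\left(17423 - 28399\right) \left(33776 - 25193\right) = \left(-10976\right) 8583 = -94207008$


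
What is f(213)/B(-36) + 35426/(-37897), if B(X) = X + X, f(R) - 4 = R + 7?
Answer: -1379950/341073 ≈ -4.0459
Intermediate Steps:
f(R) = 11 + R (f(R) = 4 + (R + 7) = 4 + (7 + R) = 11 + R)
B(X) = 2*X
f(213)/B(-36) + 35426/(-37897) = (11 + 213)/((2*(-36))) + 35426/(-37897) = 224/(-72) + 35426*(-1/37897) = 224*(-1/72) - 35426/37897 = -28/9 - 35426/37897 = -1379950/341073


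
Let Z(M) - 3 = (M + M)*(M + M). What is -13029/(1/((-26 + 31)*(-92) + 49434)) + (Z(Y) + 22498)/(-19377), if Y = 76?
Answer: -12364119726347/19377 ≈ -6.3808e+8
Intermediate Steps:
Z(M) = 3 + 4*M² (Z(M) = 3 + (M + M)*(M + M) = 3 + (2*M)*(2*M) = 3 + 4*M²)
-13029/(1/((-26 + 31)*(-92) + 49434)) + (Z(Y) + 22498)/(-19377) = -13029/(1/((-26 + 31)*(-92) + 49434)) + ((3 + 4*76²) + 22498)/(-19377) = -13029/(1/(5*(-92) + 49434)) + ((3 + 4*5776) + 22498)*(-1/19377) = -13029/(1/(-460 + 49434)) + ((3 + 23104) + 22498)*(-1/19377) = -13029/(1/48974) + (23107 + 22498)*(-1/19377) = -13029/1/48974 + 45605*(-1/19377) = -13029*48974 - 45605/19377 = -638082246 - 45605/19377 = -12364119726347/19377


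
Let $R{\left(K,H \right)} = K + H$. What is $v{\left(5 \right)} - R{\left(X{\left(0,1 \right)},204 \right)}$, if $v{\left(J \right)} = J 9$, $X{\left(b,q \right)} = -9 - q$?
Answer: $-149$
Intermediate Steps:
$R{\left(K,H \right)} = H + K$
$v{\left(J \right)} = 9 J$
$v{\left(5 \right)} - R{\left(X{\left(0,1 \right)},204 \right)} = 9 \cdot 5 - \left(204 - 10\right) = 45 - \left(204 - 10\right) = 45 - 194 = -149$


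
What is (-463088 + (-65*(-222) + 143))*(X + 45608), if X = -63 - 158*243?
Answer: -3207330765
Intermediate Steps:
X = -38457 (X = -63 - 38394 = -38457)
(-463088 + (-65*(-222) + 143))*(X + 45608) = (-463088 + (-65*(-222) + 143))*(-38457 + 45608) = (-463088 + (14430 + 143))*7151 = (-463088 + 14573)*7151 = -448515*7151 = -3207330765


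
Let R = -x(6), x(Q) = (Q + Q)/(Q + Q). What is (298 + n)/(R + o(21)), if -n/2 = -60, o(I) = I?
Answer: 209/10 ≈ 20.900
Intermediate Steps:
x(Q) = 1 (x(Q) = (2*Q)/((2*Q)) = (2*Q)*(1/(2*Q)) = 1)
n = 120 (n = -2*(-60) = 120)
R = -1 (R = -1*1 = -1)
(298 + n)/(R + o(21)) = (298 + 120)/(-1 + 21) = 418/20 = 418*(1/20) = 209/10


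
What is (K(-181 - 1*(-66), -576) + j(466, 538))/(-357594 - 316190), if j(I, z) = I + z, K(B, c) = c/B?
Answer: -29009/19371290 ≈ -0.0014975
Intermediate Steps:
(K(-181 - 1*(-66), -576) + j(466, 538))/(-357594 - 316190) = (-576/(-181 - 1*(-66)) + (466 + 538))/(-357594 - 316190) = (-576/(-181 + 66) + 1004)/(-673784) = (-576/(-115) + 1004)*(-1/673784) = (-576*(-1/115) + 1004)*(-1/673784) = (576/115 + 1004)*(-1/673784) = (116036/115)*(-1/673784) = -29009/19371290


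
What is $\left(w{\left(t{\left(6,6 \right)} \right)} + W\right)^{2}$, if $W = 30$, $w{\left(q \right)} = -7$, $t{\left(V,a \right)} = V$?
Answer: $529$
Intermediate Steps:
$\left(w{\left(t{\left(6,6 \right)} \right)} + W\right)^{2} = \left(-7 + 30\right)^{2} = 23^{2} = 529$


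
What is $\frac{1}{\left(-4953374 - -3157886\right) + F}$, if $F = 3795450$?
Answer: $\frac{1}{1999962} \approx 5.0001 \cdot 10^{-7}$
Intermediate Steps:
$\frac{1}{\left(-4953374 - -3157886\right) + F} = \frac{1}{\left(-4953374 - -3157886\right) + 3795450} = \frac{1}{\left(-4953374 + 3157886\right) + 3795450} = \frac{1}{-1795488 + 3795450} = \frac{1}{1999962}$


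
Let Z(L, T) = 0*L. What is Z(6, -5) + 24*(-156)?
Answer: -3744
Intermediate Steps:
Z(L, T) = 0
Z(6, -5) + 24*(-156) = 0 + 24*(-156) = 0 - 3744 = -3744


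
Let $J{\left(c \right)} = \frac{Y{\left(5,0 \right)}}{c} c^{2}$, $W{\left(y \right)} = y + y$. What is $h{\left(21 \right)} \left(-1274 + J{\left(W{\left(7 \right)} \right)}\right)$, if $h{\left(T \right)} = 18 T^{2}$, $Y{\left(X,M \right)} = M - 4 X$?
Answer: $-12335652$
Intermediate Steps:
$W{\left(y \right)} = 2 y$
$J{\left(c \right)} = - 20 c$ ($J{\left(c \right)} = \frac{0 - 20}{c} c^{2} = - \frac{20}{c} c^{2} = - 20 c$)
$h{\left(21 \right)} \left(-1274 + J{\left(W{\left(7 \right)} \right)}\right) = 18 \cdot 21^{2} \left(-1274 - 20 \cdot 2 \cdot 7\right) = 18 \cdot 441 \left(-1274 - 280\right) = 7938 \left(-1274 - 280\right) = 7938 \left(-1554\right) = -12335652$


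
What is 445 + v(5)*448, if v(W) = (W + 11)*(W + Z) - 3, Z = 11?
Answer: 113789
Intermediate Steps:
v(W) = -3 + (11 + W)² (v(W) = (W + 11)*(W + 11) - 3 = (11 + W)*(11 + W) - 3 = (11 + W)² - 3 = -3 + (11 + W)²)
445 + v(5)*448 = 445 + (118 + 5² + 22*5)*448 = 445 + (118 + 25 + 110)*448 = 445 + 253*448 = 445 + 113344 = 113789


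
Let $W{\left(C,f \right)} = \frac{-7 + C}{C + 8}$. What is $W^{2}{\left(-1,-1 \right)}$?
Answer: $\frac{64}{49} \approx 1.3061$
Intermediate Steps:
$W{\left(C,f \right)} = \frac{-7 + C}{8 + C}$
$W^{2}{\left(-1,-1 \right)} = \left(\frac{-7 - 1}{8 - 1}\right)^{2} = \left(\frac{1}{7} \left(-8\right)\right)^{2} = \left(- \frac{8}{7}\right)^{2} = \frac{64}{49}$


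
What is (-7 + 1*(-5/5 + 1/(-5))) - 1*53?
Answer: -306/5 ≈ -61.200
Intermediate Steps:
(-7 + 1*(-5/5 + 1/(-5))) - 1*53 = (-7 + 1*(-5*⅕ + 1*(-⅕))) - 53 = (-7 + 1*(-1 - ⅕)) - 53 = (-7 + 1*(-6/5)) - 53 = (-7 - 6/5) - 53 = -41/5 - 53 = -306/5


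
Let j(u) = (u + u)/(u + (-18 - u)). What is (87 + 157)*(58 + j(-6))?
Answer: 42944/3 ≈ 14315.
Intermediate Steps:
j(u) = -u/9 (j(u) = (2*u)/(-18) = (2*u)*(-1/18) = -u/9)
(87 + 157)*(58 + j(-6)) = (87 + 157)*(58 - 1/9*(-6)) = 244*(58 + 2/3) = 244*(176/3) = 42944/3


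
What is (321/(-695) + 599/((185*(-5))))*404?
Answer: -57628984/128575 ≈ -448.21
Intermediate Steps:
(321/(-695) + 599/((185*(-5))))*404 = (321*(-1/695) + 599/(-925))*404 = (-321/695 + 599*(-1/925))*404 = (-321/695 - 599/925)*404 = -142646/128575*404 = -57628984/128575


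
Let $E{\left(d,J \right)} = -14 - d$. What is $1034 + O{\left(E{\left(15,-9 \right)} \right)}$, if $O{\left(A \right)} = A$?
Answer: $1005$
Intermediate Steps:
$1034 + O{\left(E{\left(15,-9 \right)} \right)} = 1034 - 29 = 1005$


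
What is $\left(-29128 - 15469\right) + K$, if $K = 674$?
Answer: $-43923$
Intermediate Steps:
$\left(-29128 - 15469\right) + K = \left(-29128 - 15469\right) + 674 = -44597 + 674 = -43923$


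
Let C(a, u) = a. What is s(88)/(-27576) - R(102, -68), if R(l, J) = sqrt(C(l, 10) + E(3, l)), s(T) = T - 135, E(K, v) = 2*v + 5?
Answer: 47/27576 - sqrt(311) ≈ -17.633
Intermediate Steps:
E(K, v) = 5 + 2*v
s(T) = -135 + T
R(l, J) = sqrt(5 + 3*l) (R(l, J) = sqrt(l + (5 + 2*l)) = sqrt(5 + 3*l))
s(88)/(-27576) - R(102, -68) = (-135 + 88)/(-27576) - sqrt(5 + 3*102) = -47*(-1/27576) - sqrt(5 + 306) = 47/27576 - sqrt(311)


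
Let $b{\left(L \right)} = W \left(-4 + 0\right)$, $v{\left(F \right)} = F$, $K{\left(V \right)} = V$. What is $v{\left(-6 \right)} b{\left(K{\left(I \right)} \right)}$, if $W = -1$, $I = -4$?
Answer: $-24$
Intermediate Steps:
$b{\left(L \right)} = 4$ ($b{\left(L \right)} = - (-4 + 0) = \left(-1\right) \left(-4\right) = 4$)
$v{\left(-6 \right)} b{\left(K{\left(I \right)} \right)} = \left(-6\right) 4 = -24$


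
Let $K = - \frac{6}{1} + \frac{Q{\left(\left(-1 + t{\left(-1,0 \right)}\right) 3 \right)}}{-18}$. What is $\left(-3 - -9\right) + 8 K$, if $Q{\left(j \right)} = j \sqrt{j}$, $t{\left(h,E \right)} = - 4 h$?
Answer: $-54$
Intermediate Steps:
$Q{\left(j \right)} = j^{\frac{3}{2}}$
$K = - \frac{15}{2}$ ($K = - \frac{6}{1} + \frac{\left(\left(-1 - -4\right) 3\right)^{\frac{3}{2}}}{-18} = \left(-6\right) 1 + \left(\left(-1 + 4\right) 3\right)^{\frac{3}{2}} \left(- \frac{1}{18}\right) = -6 + \left(3 \cdot 3\right)^{\frac{3}{2}} \left(- \frac{1}{18}\right) = -6 + 9^{\frac{3}{2}} \left(- \frac{1}{18}\right) = -6 + 27 \left(- \frac{1}{18}\right) = -6 - \frac{3}{2} = - \frac{15}{2} \approx -7.5$)
$\left(-3 - -9\right) + 8 K = \left(-3 - -9\right) + 8 \left(- \frac{15}{2}\right) = \left(-3 + 9\right) - 60 = 6 - 60 = -54$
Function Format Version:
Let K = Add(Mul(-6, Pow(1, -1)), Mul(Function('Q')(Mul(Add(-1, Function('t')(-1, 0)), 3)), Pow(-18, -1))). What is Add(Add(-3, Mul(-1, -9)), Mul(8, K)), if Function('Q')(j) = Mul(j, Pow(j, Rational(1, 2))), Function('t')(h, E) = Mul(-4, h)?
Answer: -54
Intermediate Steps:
Function('Q')(j) = Pow(j, Rational(3, 2))
K = Rational(-15, 2) (K = Add(Mul(-6, Pow(1, -1)), Mul(Pow(Mul(Add(-1, Mul(-4, -1)), 3), Rational(3, 2)), Pow(-18, -1))) = Add(Mul(-6, 1), Mul(Pow(Mul(Add(-1, 4), 3), Rational(3, 2)), Rational(-1, 18))) = Add(-6, Mul(Pow(Mul(3, 3), Rational(3, 2)), Rational(-1, 18))) = Add(-6, Mul(Pow(9, Rational(3, 2)), Rational(-1, 18))) = Add(-6, Mul(27, Rational(-1, 18))) = Add(-6, Rational(-3, 2)) = Rational(-15, 2) ≈ -7.5000)
Add(Add(-3, Mul(-1, -9)), Mul(8, K)) = Add(Add(-3, Mul(-1, -9)), Mul(8, Rational(-15, 2))) = Add(Add(-3, 9), -60) = Add(6, -60) = -54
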